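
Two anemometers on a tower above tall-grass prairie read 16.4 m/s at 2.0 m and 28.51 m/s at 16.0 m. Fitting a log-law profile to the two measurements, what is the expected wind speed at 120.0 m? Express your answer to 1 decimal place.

Log law: V ∝ ln(z/z₀). From the pair, with r = V₁/V₂ = 0.57524,
ln z₀ = (ln z₁ − r·ln z₂)/(1 − r) = (0.6931 − 0.57524×2.7726)/0.42476 = -2.1229 → z₀ = 0.1197 m
V₃ = V₁ · ln(z₃/z₀)/ln(z₁/z₀) = 16.4 × 6.9104/2.8161 = 40.2441 m/s

40.2 m/s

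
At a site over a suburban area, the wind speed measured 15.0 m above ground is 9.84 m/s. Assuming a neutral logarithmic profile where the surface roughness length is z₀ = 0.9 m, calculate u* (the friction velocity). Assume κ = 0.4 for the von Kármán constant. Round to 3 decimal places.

Log law: V(z) = (u*/κ) · ln(z/z₀) ⇒ u* = κ · V / ln(z/z₀)
u* = 0.4 × 9.84 / ln(15.0/0.9) = 0.4 × 9.84 / 2.8134
   = 3.9360 / 2.8134 = 1.3990 m/s

u* ≈ 1.399 m/s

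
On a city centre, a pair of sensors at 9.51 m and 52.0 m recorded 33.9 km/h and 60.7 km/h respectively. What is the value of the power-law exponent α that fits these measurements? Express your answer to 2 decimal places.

α ≈ 0.34

Power law: V₂/V₁ = (z₂/z₁)^α ⇒ α = ln(V₂/V₁) / ln(z₂/z₁)
α = ln(60.7/33.9) / ln(52.0/9.51) = ln(1.7906) / ln(5.4679)
  = 0.58253 / 1.69890 = 0.34289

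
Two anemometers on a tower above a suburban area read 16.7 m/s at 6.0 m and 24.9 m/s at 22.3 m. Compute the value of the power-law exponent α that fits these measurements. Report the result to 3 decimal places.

Power law: V₂/V₁ = (z₂/z₁)^α ⇒ α = ln(V₂/V₁) / ln(z₂/z₁)
α = ln(24.9/16.7) / ln(22.3/6.0) = ln(1.4910) / ln(3.7167)
  = 0.39946 / 1.31283 = 0.30427

α ≈ 0.304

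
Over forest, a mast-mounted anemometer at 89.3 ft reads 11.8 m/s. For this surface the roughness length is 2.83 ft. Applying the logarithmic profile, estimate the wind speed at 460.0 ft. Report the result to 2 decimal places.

17.40 m/s

Log law: V(z) ∝ ln(z/z₀), so V₂/V₁ = ln(z₂/z₀) / ln(z₁/z₀).
ln(460.0/2.83) = 5.0909, ln(89.3/2.83) = 3.4517
V₂ = 11.8 × 5.0909/3.4517 = 11.8 × 1.4749 = 17.4038 m/s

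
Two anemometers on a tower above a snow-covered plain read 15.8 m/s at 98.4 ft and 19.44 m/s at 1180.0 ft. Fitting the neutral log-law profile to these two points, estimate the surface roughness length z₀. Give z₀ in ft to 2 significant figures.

z₀ ≈ 0.0020 ft

Log law: V(z) ∝ ln(z/z₀). With r = V₁/V₂ = 15.8/19.44 = 0.81276,
r · ln(z₂/z₀) = ln(z₁/z₀) ⇒ ln z₀ = (ln z₁ − r·ln z₂)/(1 − r)
ln z₀ = (4.58904 − 0.81276×7.07327) / 0.18724 = -6.1942
z₀ = exp(-6.1942) = 0.002041 ft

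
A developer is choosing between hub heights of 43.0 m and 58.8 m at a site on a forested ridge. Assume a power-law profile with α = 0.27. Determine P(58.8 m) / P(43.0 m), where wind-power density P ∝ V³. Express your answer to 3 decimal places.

1.289

Speed ratio: V_B/V_A = (z_B/z_A)^α = (58.8/43.0)^0.27 = (1.3674)^0.27 = 1.08817
Power-density ratio: P_B/P_A = (V_B/V_A)³ = (1.08817)³ = 1.28851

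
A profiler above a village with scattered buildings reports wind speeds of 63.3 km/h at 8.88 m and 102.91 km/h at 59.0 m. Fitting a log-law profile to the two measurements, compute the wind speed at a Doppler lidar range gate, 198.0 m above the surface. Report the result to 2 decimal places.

128.23 km/h

Log law: V ∝ ln(z/z₀). From the pair, with r = V₁/V₂ = 0.61510,
ln z₀ = (ln z₁ − r·ln z₂)/(1 − r) = (2.1838 − 0.61510×4.0775)/0.38490 = -0.8425 → z₀ = 0.4306 m
V₃ = V₁ · ln(z₃/z₀)/ln(z₁/z₀) = 63.3 × 6.1308/3.0263 = 128.2340 km/h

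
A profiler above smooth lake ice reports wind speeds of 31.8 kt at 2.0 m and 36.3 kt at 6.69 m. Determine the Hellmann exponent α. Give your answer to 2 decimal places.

Power law: V₂/V₁ = (z₂/z₁)^α ⇒ α = ln(V₂/V₁) / ln(z₂/z₁)
α = ln(36.3/31.8) / ln(6.69/2.0) = ln(1.1415) / ln(3.3450)
  = 0.13235 / 1.20747 = 0.10961

α ≈ 0.11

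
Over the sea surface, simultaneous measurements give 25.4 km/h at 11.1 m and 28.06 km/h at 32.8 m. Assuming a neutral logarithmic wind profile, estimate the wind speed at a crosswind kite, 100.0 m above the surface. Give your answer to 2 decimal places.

30.80 km/h

Log law: V ∝ ln(z/z₀). From the pair, with r = V₁/V₂ = 0.90520,
ln z₀ = (ln z₁ − r·ln z₂)/(1 − r) = (2.4069 − 0.90520×3.4904)/0.09480 = -7.9391 → z₀ = 0.0003565 m
V₃ = V₁ · ln(z₃/z₀)/ln(z₁/z₀) = 25.4 × 12.5443/10.3460 = 30.7967 km/h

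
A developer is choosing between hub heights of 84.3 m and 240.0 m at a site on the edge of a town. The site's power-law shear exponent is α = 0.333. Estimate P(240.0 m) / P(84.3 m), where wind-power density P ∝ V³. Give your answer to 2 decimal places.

Speed ratio: V_B/V_A = (z_B/z_A)^α = (240.0/84.3)^0.333 = (2.8470)^0.333 = 1.41680
Power-density ratio: P_B/P_A = (V_B/V_A)³ = (1.41680)³ = 2.84400

2.84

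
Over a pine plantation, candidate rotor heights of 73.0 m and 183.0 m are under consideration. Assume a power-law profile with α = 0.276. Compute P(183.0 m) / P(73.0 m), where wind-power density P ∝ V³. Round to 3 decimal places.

2.140

Speed ratio: V_B/V_A = (z_B/z_A)^α = (183.0/73.0)^0.276 = (2.5068)^0.276 = 1.28872
Power-density ratio: P_B/P_A = (V_B/V_A)³ = (1.28872)³ = 2.14032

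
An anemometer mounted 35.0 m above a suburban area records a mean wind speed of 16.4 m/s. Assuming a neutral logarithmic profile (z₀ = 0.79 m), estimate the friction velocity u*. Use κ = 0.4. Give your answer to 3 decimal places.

Log law: V(z) = (u*/κ) · ln(z/z₀) ⇒ u* = κ · V / ln(z/z₀)
u* = 0.4 × 16.4 / ln(35.0/0.79) = 0.4 × 16.4 / 3.7911
   = 6.5600 / 3.7911 = 1.7304 m/s

u* ≈ 1.730 m/s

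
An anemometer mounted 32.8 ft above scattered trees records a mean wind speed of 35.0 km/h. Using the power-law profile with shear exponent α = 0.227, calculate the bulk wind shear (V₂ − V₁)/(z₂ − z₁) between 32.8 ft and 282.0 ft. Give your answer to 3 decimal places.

Power law: V₂ = V₁ · (z₂/z₁)^α = 35.0 × (8.5976)^0.227 = 57.0389 km/h
ΔV/Δz = (57.0389 − 35.0)/(282.0 − 32.8) = 22.0389/249.2000 = 0.08844 km/h/ft

0.088 km/h/ft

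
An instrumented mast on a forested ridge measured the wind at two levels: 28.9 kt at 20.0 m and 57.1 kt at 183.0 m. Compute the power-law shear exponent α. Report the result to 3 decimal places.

α ≈ 0.308

Power law: V₂/V₁ = (z₂/z₁)^α ⇒ α = ln(V₂/V₁) / ln(z₂/z₁)
α = ln(57.1/28.9) / ln(183.0/20.0) = ln(1.9758) / ln(9.1500)
  = 0.68096 / 2.21375 = 0.30761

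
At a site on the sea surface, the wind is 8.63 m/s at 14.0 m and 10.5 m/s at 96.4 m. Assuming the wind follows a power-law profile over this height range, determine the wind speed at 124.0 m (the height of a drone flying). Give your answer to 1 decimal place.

First find α: α = ln(V₂/V₁)/ln(z₂/z₁) = ln(10.5/8.63)/ln(96.4/14.0) = 0.19613/1.92945 = 0.1017
Extrapolate from 96.4 m to 124.0 m: V₃ = 10.5 × (124.0/96.4)^0.1017 = 10.5 × 1.0259 = 10.7722 m/s

10.8 m/s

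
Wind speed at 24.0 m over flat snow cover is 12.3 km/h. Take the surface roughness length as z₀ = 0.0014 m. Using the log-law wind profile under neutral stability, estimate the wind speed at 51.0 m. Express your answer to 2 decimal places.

Log law: V(z) ∝ ln(z/z₀), so V₂/V₁ = ln(z₂/z₀) / ln(z₁/z₀).
ln(51.0/0.0014) = 10.5031, ln(24.0/0.0014) = 9.7493
V₂ = 12.3 × 10.5031/9.7493 = 12.3 × 1.0773 = 13.2510 km/h

13.25 km/h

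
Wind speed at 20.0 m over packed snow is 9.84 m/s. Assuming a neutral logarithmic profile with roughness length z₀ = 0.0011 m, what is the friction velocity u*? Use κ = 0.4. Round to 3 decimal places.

u* ≈ 0.401 m/s

Log law: V(z) = (u*/κ) · ln(z/z₀) ⇒ u* = κ · V / ln(z/z₀)
u* = 0.4 × 9.84 / ln(20.0/0.0011) = 0.4 × 9.84 / 9.8082
   = 3.9360 / 9.8082 = 0.4013 m/s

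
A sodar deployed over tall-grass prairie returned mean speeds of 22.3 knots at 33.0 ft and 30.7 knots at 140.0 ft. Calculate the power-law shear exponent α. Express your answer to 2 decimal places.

Power law: V₂/V₁ = (z₂/z₁)^α ⇒ α = ln(V₂/V₁) / ln(z₂/z₁)
α = ln(30.7/22.3) / ln(140.0/33.0) = ln(1.3767) / ln(4.2424)
  = 0.31968 / 1.44513 = 0.22121

α ≈ 0.22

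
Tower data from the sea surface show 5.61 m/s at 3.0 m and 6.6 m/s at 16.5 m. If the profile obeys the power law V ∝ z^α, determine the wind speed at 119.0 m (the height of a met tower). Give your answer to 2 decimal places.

First find α: α = ln(V₂/V₁)/ln(z₂/z₁) = ln(6.6/5.61)/ln(16.5/3.0) = 0.16252/1.70475 = 0.0953
Extrapolate from 16.5 m to 119.0 m: V₃ = 6.6 × (119.0/16.5)^0.0953 = 6.6 × 1.2073 = 7.9679 m/s

7.97 m/s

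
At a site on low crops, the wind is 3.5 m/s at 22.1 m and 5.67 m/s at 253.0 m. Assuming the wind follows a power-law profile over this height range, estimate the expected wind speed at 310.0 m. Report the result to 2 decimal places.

First find α: α = ln(V₂/V₁)/ln(z₂/z₁) = ln(5.67/3.5)/ln(253.0/22.1) = 0.48243/2.43781 = 0.1979
Extrapolate from 253.0 m to 310.0 m: V₃ = 5.67 × (310.0/253.0)^0.1979 = 5.67 × 1.0410 = 5.9026 m/s

5.90 m/s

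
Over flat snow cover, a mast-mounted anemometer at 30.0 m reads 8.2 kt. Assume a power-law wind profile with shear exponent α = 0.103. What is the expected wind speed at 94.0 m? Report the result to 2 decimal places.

9.22 kt

Power-law profile: V₂ = V₁ · (z₂/z₁)^α
V₂ = 8.2 × (94.0/30.0)^0.103 = 8.2 × (3.1333)^0.103
    = 8.2 × 1.1248 = 9.2236 kt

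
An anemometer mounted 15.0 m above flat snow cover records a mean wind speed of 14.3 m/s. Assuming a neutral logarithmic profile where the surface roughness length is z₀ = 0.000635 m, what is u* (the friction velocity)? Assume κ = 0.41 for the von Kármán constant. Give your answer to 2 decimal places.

Log law: V(z) = (u*/κ) · ln(z/z₀) ⇒ u* = κ · V / ln(z/z₀)
u* = 0.41 × 14.3 / ln(15.0/0.000635) = 0.41 × 14.3 / 10.0699
   = 5.8630 / 10.0699 = 0.5822 m/s

u* ≈ 0.58 m/s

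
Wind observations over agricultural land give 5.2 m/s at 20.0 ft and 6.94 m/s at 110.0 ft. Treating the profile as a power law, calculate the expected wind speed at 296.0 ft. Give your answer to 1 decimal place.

First find α: α = ln(V₂/V₁)/ln(z₂/z₁) = ln(6.94/5.2)/ln(110.0/20.0) = 0.28864/1.70475 = 0.1693
Extrapolate from 110.0 ft to 296.0 ft: V₃ = 6.94 × (296.0/110.0)^0.1693 = 6.94 × 1.1825 = 8.2063 m/s

8.2 m/s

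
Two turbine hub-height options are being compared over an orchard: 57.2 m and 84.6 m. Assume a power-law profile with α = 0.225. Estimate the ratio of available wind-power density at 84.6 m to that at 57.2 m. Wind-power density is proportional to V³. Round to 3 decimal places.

1.302

Speed ratio: V_B/V_A = (z_B/z_A)^α = (84.6/57.2)^0.225 = (1.4790)^0.225 = 1.09205
Power-density ratio: P_B/P_A = (V_B/V_A)³ = (1.09205)³ = 1.30236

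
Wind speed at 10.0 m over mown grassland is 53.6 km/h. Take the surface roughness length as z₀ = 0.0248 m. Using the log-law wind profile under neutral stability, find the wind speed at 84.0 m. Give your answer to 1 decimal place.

Log law: V(z) ∝ ln(z/z₀), so V₂/V₁ = ln(z₂/z₀) / ln(z₁/z₀).
ln(84.0/0.0248) = 8.1277, ln(10.0/0.0248) = 5.9995
V₂ = 53.6 × 8.1277/5.9995 = 53.6 × 1.3547 = 72.6138 km/h

72.6 km/h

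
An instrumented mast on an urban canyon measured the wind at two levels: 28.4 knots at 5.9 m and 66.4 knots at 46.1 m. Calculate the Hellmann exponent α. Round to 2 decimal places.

α ≈ 0.41

Power law: V₂/V₁ = (z₂/z₁)^α ⇒ α = ln(V₂/V₁) / ln(z₂/z₁)
α = ln(66.4/28.4) / ln(46.1/5.9) = ln(2.3380) / ln(7.8136)
  = 0.84931 / 2.05586 = 0.41312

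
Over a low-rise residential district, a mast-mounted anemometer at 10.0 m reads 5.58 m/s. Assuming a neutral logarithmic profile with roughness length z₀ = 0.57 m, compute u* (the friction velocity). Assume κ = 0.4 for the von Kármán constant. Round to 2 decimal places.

Log law: V(z) = (u*/κ) · ln(z/z₀) ⇒ u* = κ · V / ln(z/z₀)
u* = 0.4 × 5.58 / ln(10.0/0.57) = 0.4 × 5.58 / 2.8647
   = 2.2320 / 2.8647 = 0.7791 m/s

u* ≈ 0.78 m/s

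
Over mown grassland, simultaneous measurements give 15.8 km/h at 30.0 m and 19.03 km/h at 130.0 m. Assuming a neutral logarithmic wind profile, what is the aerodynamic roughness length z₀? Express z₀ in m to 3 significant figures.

z₀ ≈ 0.0230 m

Log law: V(z) ∝ ln(z/z₀). With r = V₁/V₂ = 15.8/19.03 = 0.83027,
r · ln(z₂/z₀) = ln(z₁/z₀) ⇒ ln z₀ = (ln z₁ − r·ln z₂)/(1 − r)
ln z₀ = (3.40120 − 0.83027×4.86753) / 0.16973 = -3.7716
z₀ = exp(-3.7716) = 0.02302 m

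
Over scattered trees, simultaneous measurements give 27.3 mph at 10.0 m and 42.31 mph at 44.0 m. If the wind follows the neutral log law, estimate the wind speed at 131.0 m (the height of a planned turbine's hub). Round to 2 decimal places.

53.36 mph

Log law: V ∝ ln(z/z₀). From the pair, with r = V₁/V₂ = 0.64524,
ln z₀ = (ln z₁ − r·ln z₂)/(1 − r) = (2.3026 − 0.64524×3.7842)/0.35476 = -0.3921 → z₀ = 0.6756 m
V₃ = V₁ · ln(z₃/z₀)/ln(z₁/z₀) = 27.3 × 5.2673/2.6947 = 53.3629 mph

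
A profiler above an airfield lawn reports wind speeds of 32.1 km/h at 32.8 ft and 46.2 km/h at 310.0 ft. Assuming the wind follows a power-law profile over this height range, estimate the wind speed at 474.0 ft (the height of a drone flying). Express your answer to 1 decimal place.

First find α: α = ln(V₂/V₁)/ln(z₂/z₁) = ln(46.2/32.1)/ln(310.0/32.8) = 0.36412/2.24614 = 0.1621
Extrapolate from 310.0 ft to 474.0 ft: V₃ = 46.2 × (474.0/310.0)^0.1621 = 46.2 × 1.0713 = 49.4923 km/h

49.5 km/h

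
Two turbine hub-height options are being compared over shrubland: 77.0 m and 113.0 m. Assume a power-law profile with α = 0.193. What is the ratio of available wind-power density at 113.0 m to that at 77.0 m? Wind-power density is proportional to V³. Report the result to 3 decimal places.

Speed ratio: V_B/V_A = (z_B/z_A)^α = (113.0/77.0)^0.193 = (1.4675)^0.193 = 1.07684
Power-density ratio: P_B/P_A = (V_B/V_A)³ = (1.07684)³ = 1.24869

1.249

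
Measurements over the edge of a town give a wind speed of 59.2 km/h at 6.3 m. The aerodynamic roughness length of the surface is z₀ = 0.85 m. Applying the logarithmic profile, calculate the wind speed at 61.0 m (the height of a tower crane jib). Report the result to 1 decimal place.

126.3 km/h

Log law: V(z) ∝ ln(z/z₀), so V₂/V₁ = ln(z₂/z₀) / ln(z₁/z₀).
ln(61.0/0.85) = 4.2734, ln(6.3/0.85) = 2.0031
V₂ = 59.2 × 4.2734/2.0031 = 59.2 × 2.1334 = 126.2986 km/h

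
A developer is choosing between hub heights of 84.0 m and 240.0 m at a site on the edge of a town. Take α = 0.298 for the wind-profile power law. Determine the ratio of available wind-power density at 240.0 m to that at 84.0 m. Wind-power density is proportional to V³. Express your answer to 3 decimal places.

2.556

Speed ratio: V_B/V_A = (z_B/z_A)^α = (240.0/84.0)^0.298 = (2.8571)^0.298 = 1.36731
Power-density ratio: P_B/P_A = (V_B/V_A)³ = (1.36731)³ = 2.55625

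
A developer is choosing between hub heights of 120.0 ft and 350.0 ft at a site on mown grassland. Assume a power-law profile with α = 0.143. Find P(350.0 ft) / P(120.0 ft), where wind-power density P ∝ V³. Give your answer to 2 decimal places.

1.58

Speed ratio: V_B/V_A = (z_B/z_A)^α = (350.0/120.0)^0.143 = (2.9167)^0.143 = 1.16541
Power-density ratio: P_B/P_A = (V_B/V_A)³ = (1.16541)³ = 1.58284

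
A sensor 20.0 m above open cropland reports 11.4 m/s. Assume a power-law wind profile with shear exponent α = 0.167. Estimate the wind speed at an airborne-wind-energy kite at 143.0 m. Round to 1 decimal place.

Power-law profile: V₂ = V₁ · (z₂/z₁)^α
V₂ = 11.4 × (143.0/20.0)^0.167 = 11.4 × (7.1500)^0.167
    = 11.4 × 1.3889 = 15.8334 m/s

15.8 m/s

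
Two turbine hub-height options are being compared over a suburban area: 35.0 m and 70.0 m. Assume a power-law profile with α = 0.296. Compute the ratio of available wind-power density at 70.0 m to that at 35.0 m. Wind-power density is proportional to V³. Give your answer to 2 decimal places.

Speed ratio: V_B/V_A = (z_B/z_A)^α = (70.0/35.0)^0.296 = (2.0000)^0.296 = 1.22774
Power-density ratio: P_B/P_A = (V_B/V_A)³ = (1.22774)³ = 1.85061

1.85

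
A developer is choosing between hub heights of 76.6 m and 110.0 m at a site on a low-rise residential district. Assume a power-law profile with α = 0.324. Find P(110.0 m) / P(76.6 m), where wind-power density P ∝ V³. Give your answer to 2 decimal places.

Speed ratio: V_B/V_A = (z_B/z_A)^α = (110.0/76.6)^0.324 = (1.4360)^0.324 = 1.12440
Power-density ratio: P_B/P_A = (V_B/V_A)³ = (1.12440)³ = 1.42155

1.42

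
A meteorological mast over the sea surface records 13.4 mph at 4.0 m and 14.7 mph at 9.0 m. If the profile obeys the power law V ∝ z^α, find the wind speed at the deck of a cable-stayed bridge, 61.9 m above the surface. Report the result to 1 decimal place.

First find α: α = ln(V₂/V₁)/ln(z₂/z₁) = ln(14.7/13.4)/ln(9.0/4.0) = 0.09259/0.81093 = 0.1142
Extrapolate from 9.0 m to 61.9 m: V₃ = 14.7 × (61.9/9.0)^0.1142 = 14.7 × 1.2463 = 18.3205 mph

18.3 mph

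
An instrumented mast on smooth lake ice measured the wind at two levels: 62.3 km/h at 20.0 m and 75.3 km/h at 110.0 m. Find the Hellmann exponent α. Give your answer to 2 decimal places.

Power law: V₂/V₁ = (z₂/z₁)^α ⇒ α = ln(V₂/V₁) / ln(z₂/z₁)
α = ln(75.3/62.3) / ln(110.0/20.0) = ln(1.2087) / ln(5.5000)
  = 0.18952 / 1.70475 = 0.11117

α ≈ 0.11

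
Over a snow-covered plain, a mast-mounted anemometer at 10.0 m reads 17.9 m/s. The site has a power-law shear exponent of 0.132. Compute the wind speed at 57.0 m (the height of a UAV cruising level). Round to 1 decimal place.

Power-law profile: V₂ = V₁ · (z₂/z₁)^α
V₂ = 17.9 × (57.0/10.0)^0.132 = 17.9 × (5.7000)^0.132
    = 17.9 × 1.2583 = 22.5231 m/s

22.5 m/s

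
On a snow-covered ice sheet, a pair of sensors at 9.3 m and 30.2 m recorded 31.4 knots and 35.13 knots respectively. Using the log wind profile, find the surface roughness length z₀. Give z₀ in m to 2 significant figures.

Log law: V(z) ∝ ln(z/z₀). With r = V₁/V₂ = 31.4/35.13 = 0.89382,
r · ln(z₂/z₀) = ln(z₁/z₀) ⇒ ln z₀ = (ln z₁ − r·ln z₂)/(1 − r)
ln z₀ = (2.23001 − 0.89382×3.40784) / 0.10618 = -7.6852
z₀ = exp(-7.6852) = 0.0004596 m

z₀ ≈ 0.00046 m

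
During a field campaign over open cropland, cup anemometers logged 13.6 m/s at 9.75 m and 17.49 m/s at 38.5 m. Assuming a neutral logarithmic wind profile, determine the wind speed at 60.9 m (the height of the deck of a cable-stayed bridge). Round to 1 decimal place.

Log law: V ∝ ln(z/z₀). From the pair, with r = V₁/V₂ = 0.77759,
ln z₀ = (ln z₁ − r·ln z₂)/(1 − r) = (2.2773 − 0.77759×3.6507)/0.22241 = -2.5243 → z₀ = 0.08011 m
V₃ = V₁ · ln(z₃/z₀)/ln(z₁/z₀) = 13.6 × 6.6335/4.8016 = 18.7889 m/s

18.8 m/s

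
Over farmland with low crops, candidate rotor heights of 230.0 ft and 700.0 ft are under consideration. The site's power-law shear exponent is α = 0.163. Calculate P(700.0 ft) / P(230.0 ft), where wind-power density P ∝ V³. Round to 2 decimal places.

Speed ratio: V_B/V_A = (z_B/z_A)^α = (700.0/230.0)^0.163 = (3.0435)^0.163 = 1.19892
Power-density ratio: P_B/P_A = (V_B/V_A)³ = (1.19892)³ = 1.72333

1.72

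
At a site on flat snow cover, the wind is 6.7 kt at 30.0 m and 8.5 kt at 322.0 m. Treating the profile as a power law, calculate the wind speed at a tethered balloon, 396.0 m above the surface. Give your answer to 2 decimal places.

First find α: α = ln(V₂/V₁)/ln(z₂/z₁) = ln(8.5/6.7)/ln(322.0/30.0) = 0.23796/2.37335 = 0.1003
Extrapolate from 322.0 m to 396.0 m: V₃ = 8.5 × (396.0/322.0)^0.1003 = 8.5 × 1.0210 = 8.6781 kt

8.68 kt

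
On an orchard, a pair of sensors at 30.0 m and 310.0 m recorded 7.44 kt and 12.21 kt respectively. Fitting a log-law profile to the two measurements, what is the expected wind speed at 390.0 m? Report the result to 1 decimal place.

Log law: V ∝ ln(z/z₀). From the pair, with r = V₁/V₂ = 0.60934,
ln z₀ = (ln z₁ − r·ln z₂)/(1 − r) = (3.4012 − 0.60934×5.7366)/0.39066 = -0.2414 → z₀ = 0.7855 m
V₃ = V₁ · ln(z₃/z₀)/ln(z₁/z₀) = 7.44 × 6.2075/3.6426 = 12.6789 kt

12.7 kt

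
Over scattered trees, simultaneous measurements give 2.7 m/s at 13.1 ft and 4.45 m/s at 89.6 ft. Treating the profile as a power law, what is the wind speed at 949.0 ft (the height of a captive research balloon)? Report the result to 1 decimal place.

First find α: α = ln(V₂/V₁)/ln(z₂/z₁) = ln(4.45/2.7)/ln(89.6/13.1) = 0.49965/1.92274 = 0.2599
Extrapolate from 89.6 ft to 949.0 ft: V₃ = 4.45 × (949.0/89.6)^0.2599 = 4.45 × 1.8465 = 8.2169 m/s

8.2 m/s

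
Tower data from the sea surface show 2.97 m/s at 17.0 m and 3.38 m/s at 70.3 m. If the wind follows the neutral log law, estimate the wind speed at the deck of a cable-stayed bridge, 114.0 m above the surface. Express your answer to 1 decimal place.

Log law: V ∝ ln(z/z₀). From the pair, with r = V₁/V₂ = 0.87870,
ln z₀ = (ln z₁ − r·ln z₂)/(1 − r) = (2.8332 − 0.87870×4.2528)/0.12130 = -7.4499 → z₀ = 0.0005815 m
V₃ = V₁ · ln(z₃/z₀)/ln(z₁/z₀) = 2.97 × 12.1861/10.2831 = 3.5196 m/s

3.5 m/s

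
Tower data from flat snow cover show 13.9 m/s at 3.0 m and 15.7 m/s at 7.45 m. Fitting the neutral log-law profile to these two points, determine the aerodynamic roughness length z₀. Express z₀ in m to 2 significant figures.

Log law: V(z) ∝ ln(z/z₀). With r = V₁/V₂ = 13.9/15.7 = 0.88535,
r · ln(z₂/z₀) = ln(z₁/z₀) ⇒ ln z₀ = (ln z₁ − r·ln z₂)/(1 − r)
ln z₀ = (1.09861 − 0.88535×2.00821) / 0.11465 = -5.9255
z₀ = exp(-5.9255) = 0.002670 m

z₀ ≈ 0.0027 m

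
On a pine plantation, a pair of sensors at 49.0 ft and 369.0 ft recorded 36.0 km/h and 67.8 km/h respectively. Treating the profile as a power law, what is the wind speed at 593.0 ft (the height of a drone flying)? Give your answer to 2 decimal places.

78.67 km/h

First find α: α = ln(V₂/V₁)/ln(z₂/z₁) = ln(67.8/36.0)/ln(369.0/49.0) = 0.63304/2.01898 = 0.3135
Extrapolate from 369.0 ft to 593.0 ft: V₃ = 67.8 × (593.0/369.0)^0.3135 = 67.8 × 1.1604 = 78.6736 km/h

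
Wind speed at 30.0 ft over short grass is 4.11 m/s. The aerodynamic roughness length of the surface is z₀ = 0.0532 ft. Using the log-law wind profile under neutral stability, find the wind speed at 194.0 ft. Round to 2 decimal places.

5.32 m/s

Log law: V(z) ∝ ln(z/z₀), so V₂/V₁ = ln(z₂/z₀) / ln(z₁/z₀).
ln(194.0/0.0532) = 8.2016, ln(30.0/0.0532) = 6.3349
V₂ = 4.11 × 8.2016/6.3349 = 4.11 × 1.2947 = 5.3211 m/s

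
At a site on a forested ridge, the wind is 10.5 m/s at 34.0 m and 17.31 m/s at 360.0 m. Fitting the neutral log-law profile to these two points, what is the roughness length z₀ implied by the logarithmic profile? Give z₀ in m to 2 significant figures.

z₀ ≈ 0.89 m

Log law: V(z) ∝ ln(z/z₀). With r = V₁/V₂ = 10.5/17.31 = 0.60659,
r · ln(z₂/z₀) = ln(z₁/z₀) ⇒ ln z₀ = (ln z₁ − r·ln z₂)/(1 − r)
ln z₀ = (3.52636 − 0.60659×5.88610) / 0.39341 = -0.1120
z₀ = exp(-0.1120) = 0.8940 m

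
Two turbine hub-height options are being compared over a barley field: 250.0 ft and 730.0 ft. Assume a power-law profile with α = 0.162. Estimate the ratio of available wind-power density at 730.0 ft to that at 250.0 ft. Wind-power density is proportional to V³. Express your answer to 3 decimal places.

Speed ratio: V_B/V_A = (z_B/z_A)^α = (730.0/250.0)^0.162 = (2.9200)^0.162 = 1.18958
Power-density ratio: P_B/P_A = (V_B/V_A)³ = (1.18958)³ = 1.68336

1.683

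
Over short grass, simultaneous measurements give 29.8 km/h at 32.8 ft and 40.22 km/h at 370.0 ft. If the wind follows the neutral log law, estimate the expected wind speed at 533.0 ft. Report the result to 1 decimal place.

41.8 km/h

Log law: V ∝ ln(z/z₀). From the pair, with r = V₁/V₂ = 0.74092,
ln z₀ = (ln z₁ − r·ln z₂)/(1 − r) = (3.4904 − 0.74092×5.9135)/0.25908 = -3.4393 → z₀ = 0.03209 ft
V₃ = V₁ · ln(z₃/z₀)/ln(z₁/z₀) = 29.8 × 9.7178/6.9297 = 41.7897 km/h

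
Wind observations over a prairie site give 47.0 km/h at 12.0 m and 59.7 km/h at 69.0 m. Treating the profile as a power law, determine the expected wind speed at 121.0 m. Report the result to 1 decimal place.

First find α: α = ln(V₂/V₁)/ln(z₂/z₁) = ln(59.7/47.0)/ln(69.0/12.0) = 0.23918/1.74920 = 0.1367
Extrapolate from 69.0 m to 121.0 m: V₃ = 59.7 × (121.0/69.0)^0.1367 = 59.7 × 1.0798 = 64.4659 km/h

64.5 km/h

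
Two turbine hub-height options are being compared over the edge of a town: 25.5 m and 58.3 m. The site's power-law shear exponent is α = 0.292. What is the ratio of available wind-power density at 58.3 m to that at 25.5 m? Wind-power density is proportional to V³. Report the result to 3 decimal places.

Speed ratio: V_B/V_A = (z_B/z_A)^α = (58.3/25.5)^0.292 = (2.2863)^0.292 = 1.27311
Power-density ratio: P_B/P_A = (V_B/V_A)³ = (1.27311)³ = 2.06346

2.063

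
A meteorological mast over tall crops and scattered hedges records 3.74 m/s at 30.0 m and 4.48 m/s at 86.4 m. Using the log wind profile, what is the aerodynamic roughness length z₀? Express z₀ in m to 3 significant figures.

Log law: V(z) ∝ ln(z/z₀). With r = V₁/V₂ = 3.74/4.48 = 0.83482,
r · ln(z₂/z₀) = ln(z₁/z₀) ⇒ ln z₀ = (ln z₁ − r·ln z₂)/(1 − r)
ln z₀ = (3.40120 − 0.83482×4.45899) / 0.16518 = -1.9449
z₀ = exp(-1.9449) = 0.1430 m

z₀ ≈ 0.143 m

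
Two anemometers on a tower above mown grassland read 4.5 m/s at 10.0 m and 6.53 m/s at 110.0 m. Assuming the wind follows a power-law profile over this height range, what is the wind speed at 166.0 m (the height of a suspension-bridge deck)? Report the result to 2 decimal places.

First find α: α = ln(V₂/V₁)/ln(z₂/z₁) = ln(6.53/4.5)/ln(110.0/10.0) = 0.37233/2.39790 = 0.1553
Extrapolate from 110.0 m to 166.0 m: V₃ = 6.53 × (166.0/110.0)^0.1553 = 6.53 × 1.0660 = 6.9609 m/s

6.96 m/s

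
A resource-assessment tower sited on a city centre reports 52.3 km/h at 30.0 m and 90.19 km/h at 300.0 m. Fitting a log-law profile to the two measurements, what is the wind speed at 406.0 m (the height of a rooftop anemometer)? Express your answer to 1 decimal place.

95.2 km/h

Log law: V ∝ ln(z/z₀). From the pair, with r = V₁/V₂ = 0.57989,
ln z₀ = (ln z₁ − r·ln z₂)/(1 − r) = (3.4012 − 0.57989×5.7038)/0.42011 = 0.2229 → z₀ = 1.250 m
V₃ = V₁ · ln(z₃/z₀)/ln(z₁/z₀) = 52.3 × 5.7834/3.1783 = 95.1689 km/h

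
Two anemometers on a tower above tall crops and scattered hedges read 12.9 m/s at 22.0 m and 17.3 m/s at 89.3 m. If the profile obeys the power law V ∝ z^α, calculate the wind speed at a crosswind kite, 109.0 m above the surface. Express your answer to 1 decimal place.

First find α: α = ln(V₂/V₁)/ln(z₂/z₁) = ln(17.3/12.9)/ln(89.3/22.0) = 0.29348/1.40096 = 0.2095
Extrapolate from 89.3 m to 109.0 m: V₃ = 17.3 × (109.0/89.3)^0.2095 = 17.3 × 1.0426 = 18.0377 m/s

18.0 m/s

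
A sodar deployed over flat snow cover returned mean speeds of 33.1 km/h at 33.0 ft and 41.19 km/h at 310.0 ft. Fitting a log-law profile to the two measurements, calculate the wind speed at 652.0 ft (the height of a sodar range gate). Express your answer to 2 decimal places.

43.88 km/h

Log law: V ∝ ln(z/z₀). From the pair, with r = V₁/V₂ = 0.80359,
ln z₀ = (ln z₁ − r·ln z₂)/(1 − r) = (3.4965 − 0.80359×5.7366)/0.19641 = -5.6687 → z₀ = 0.003453 ft
V₃ = V₁ · ln(z₃/z₀)/ln(z₁/z₀) = 33.1 × 12.1487/9.1652 = 43.8751 km/h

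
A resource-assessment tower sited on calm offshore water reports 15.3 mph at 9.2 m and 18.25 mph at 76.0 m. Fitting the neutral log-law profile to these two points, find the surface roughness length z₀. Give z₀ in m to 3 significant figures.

Log law: V(z) ∝ ln(z/z₀). With r = V₁/V₂ = 15.3/18.25 = 0.83836,
r · ln(z₂/z₀) = ln(z₁/z₀) ⇒ ln z₀ = (ln z₁ − r·ln z₂)/(1 − r)
ln z₀ = (2.21920 − 0.83836×4.33073) / 0.16164 = -8.7321
z₀ = exp(-8.7321) = 0.0001613 m

z₀ ≈ 0.000161 m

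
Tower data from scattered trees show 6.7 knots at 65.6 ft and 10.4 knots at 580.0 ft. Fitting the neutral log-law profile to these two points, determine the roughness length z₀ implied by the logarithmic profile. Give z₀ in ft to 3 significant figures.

z₀ ≈ 1.27 ft

Log law: V(z) ∝ ln(z/z₀). With r = V₁/V₂ = 6.7/10.4 = 0.64423,
r · ln(z₂/z₀) = ln(z₁/z₀) ⇒ ln z₀ = (ln z₁ − r·ln z₂)/(1 − r)
ln z₀ = (4.18358 − 0.64423×6.36303) / 0.35577 = 0.2370
z₀ = exp(0.2370) = 1.267 ft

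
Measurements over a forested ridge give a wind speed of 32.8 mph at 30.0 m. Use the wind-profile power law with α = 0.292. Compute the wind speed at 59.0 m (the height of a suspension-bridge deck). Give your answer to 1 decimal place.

Power-law profile: V₂ = V₁ · (z₂/z₁)^α
V₂ = 32.8 × (59.0/30.0)^0.292 = 32.8 × (1.9667)^0.292
    = 32.8 × 1.2183 = 39.9616 mph

40.0 mph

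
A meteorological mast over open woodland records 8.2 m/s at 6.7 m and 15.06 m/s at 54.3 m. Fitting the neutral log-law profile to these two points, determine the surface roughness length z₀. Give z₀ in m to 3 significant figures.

Log law: V(z) ∝ ln(z/z₀). With r = V₁/V₂ = 8.2/15.06 = 0.54449,
r · ln(z₂/z₀) = ln(z₁/z₀) ⇒ ln z₀ = (ln z₁ − r·ln z₂)/(1 − r)
ln z₀ = (1.90211 − 0.54449×3.99452) / 0.45551 = -0.5990
z₀ = exp(-0.5990) = 0.5493 m

z₀ ≈ 0.549 m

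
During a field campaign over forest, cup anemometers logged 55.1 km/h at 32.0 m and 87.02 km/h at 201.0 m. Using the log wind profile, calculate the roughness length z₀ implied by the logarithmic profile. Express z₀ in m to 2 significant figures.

z₀ ≈ 1.3 m

Log law: V(z) ∝ ln(z/z₀). With r = V₁/V₂ = 55.1/87.02 = 0.63319,
r · ln(z₂/z₀) = ln(z₁/z₀) ⇒ ln z₀ = (ln z₁ − r·ln z₂)/(1 − r)
ln z₀ = (3.46574 − 0.63319×5.30330) / 0.36681 = 0.2937
z₀ = exp(0.2937) = 1.341 m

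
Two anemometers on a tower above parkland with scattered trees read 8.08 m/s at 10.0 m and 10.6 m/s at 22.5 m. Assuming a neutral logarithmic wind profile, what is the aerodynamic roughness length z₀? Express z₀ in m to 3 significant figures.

z₀ ≈ 0.743 m

Log law: V(z) ∝ ln(z/z₀). With r = V₁/V₂ = 8.08/10.6 = 0.76226,
r · ln(z₂/z₀) = ln(z₁/z₀) ⇒ ln z₀ = (ln z₁ − r·ln z₂)/(1 − r)
ln z₀ = (2.30259 − 0.76226×3.11352) / 0.23774 = -0.2975
z₀ = exp(-0.2975) = 0.7426 m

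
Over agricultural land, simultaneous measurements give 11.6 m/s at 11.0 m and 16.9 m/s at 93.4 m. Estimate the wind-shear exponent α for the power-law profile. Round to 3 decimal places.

Power law: V₂/V₁ = (z₂/z₁)^α ⇒ α = ln(V₂/V₁) / ln(z₂/z₁)
α = ln(16.9/11.6) / ln(93.4/11.0) = ln(1.4569) / ln(8.4909)
  = 0.37631 / 2.13900 = 0.17593

α ≈ 0.176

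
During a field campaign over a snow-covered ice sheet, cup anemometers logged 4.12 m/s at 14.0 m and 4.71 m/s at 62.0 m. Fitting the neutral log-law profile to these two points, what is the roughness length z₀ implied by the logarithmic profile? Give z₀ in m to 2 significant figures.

Log law: V(z) ∝ ln(z/z₀). With r = V₁/V₂ = 4.12/4.71 = 0.87473,
r · ln(z₂/z₀) = ln(z₁/z₀) ⇒ ln z₀ = (ln z₁ − r·ln z₂)/(1 − r)
ln z₀ = (2.63906 − 0.87473×4.12713) / 0.12527 = -7.7523
z₀ = exp(-7.7523) = 0.0004298 m

z₀ ≈ 0.00043 m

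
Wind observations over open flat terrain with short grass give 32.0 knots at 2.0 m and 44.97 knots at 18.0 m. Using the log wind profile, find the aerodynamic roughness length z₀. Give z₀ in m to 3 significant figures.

Log law: V(z) ∝ ln(z/z₀). With r = V₁/V₂ = 32.0/44.97 = 0.71159,
r · ln(z₂/z₀) = ln(z₁/z₀) ⇒ ln z₀ = (ln z₁ − r·ln z₂)/(1 − r)
ln z₀ = (0.69315 − 0.71159×2.89037) / 0.28841 = -4.7279
z₀ = exp(-4.7279) = 0.008845 m

z₀ ≈ 0.00884 m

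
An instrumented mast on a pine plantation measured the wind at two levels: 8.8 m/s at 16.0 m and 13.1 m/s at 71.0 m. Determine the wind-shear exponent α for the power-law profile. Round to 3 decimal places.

α ≈ 0.267

Power law: V₂/V₁ = (z₂/z₁)^α ⇒ α = ln(V₂/V₁) / ln(z₂/z₁)
α = ln(13.1/8.8) / ln(71.0/16.0) = ln(1.4886) / ln(4.4375)
  = 0.39786 / 1.49009 = 0.26700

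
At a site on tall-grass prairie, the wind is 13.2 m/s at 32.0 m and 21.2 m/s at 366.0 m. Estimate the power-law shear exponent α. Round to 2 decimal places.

Power law: V₂/V₁ = (z₂/z₁)^α ⇒ α = ln(V₂/V₁) / ln(z₂/z₁)
α = ln(21.2/13.2) / ln(366.0/32.0) = ln(1.6061) / ln(11.4375)
  = 0.47378 / 2.43690 = 0.19442

α ≈ 0.19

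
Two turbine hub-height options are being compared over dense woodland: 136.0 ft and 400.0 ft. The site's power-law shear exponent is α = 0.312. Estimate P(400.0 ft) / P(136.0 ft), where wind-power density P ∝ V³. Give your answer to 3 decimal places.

Speed ratio: V_B/V_A = (z_B/z_A)^α = (400.0/136.0)^0.312 = (2.9412)^0.312 = 1.40016
Power-density ratio: P_B/P_A = (V_B/V_A)³ = (1.40016)³ = 2.74496

2.745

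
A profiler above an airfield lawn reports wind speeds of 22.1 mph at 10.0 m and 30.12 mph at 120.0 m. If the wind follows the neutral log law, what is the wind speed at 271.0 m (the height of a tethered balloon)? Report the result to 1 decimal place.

32.7 mph

Log law: V ∝ ln(z/z₀). From the pair, with r = V₁/V₂ = 0.73373,
ln z₀ = (ln z₁ − r·ln z₂)/(1 − r) = (2.3026 − 0.73373×4.7875)/0.26627 = -4.5449 → z₀ = 0.01062 m
V₃ = V₁ · ln(z₃/z₀)/ln(z₁/z₀) = 22.1 × 10.1470/6.8474 = 32.7492 mph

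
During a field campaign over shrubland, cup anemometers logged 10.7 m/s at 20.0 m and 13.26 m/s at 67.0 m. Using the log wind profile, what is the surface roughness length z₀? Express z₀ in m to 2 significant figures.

Log law: V(z) ∝ ln(z/z₀). With r = V₁/V₂ = 10.7/13.26 = 0.80694,
r · ln(z₂/z₀) = ln(z₁/z₀) ⇒ ln z₀ = (ln z₁ − r·ln z₂)/(1 − r)
ln z₀ = (2.99573 − 0.80694×4.20469) / 0.19306 = -2.0573
z₀ = exp(-2.0573) = 0.1278 m

z₀ ≈ 0.13 m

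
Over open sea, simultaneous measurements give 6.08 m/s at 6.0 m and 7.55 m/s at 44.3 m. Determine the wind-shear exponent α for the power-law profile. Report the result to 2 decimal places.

α ≈ 0.11

Power law: V₂/V₁ = (z₂/z₁)^α ⇒ α = ln(V₂/V₁) / ln(z₂/z₁)
α = ln(7.55/6.08) / ln(44.3/6.0) = ln(1.2418) / ln(7.3833)
  = 0.21654 / 1.99923 = 0.10831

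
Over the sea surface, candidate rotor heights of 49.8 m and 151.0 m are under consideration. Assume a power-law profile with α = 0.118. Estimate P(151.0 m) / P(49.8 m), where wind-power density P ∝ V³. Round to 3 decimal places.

1.481

Speed ratio: V_B/V_A = (z_B/z_A)^α = (151.0/49.8)^0.118 = (3.0321)^0.118 = 1.13985
Power-density ratio: P_B/P_A = (V_B/V_A)³ = (1.13985)³ = 1.48094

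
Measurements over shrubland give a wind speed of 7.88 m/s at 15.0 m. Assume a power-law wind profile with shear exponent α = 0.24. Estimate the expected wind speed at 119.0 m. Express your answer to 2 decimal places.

Power-law profile: V₂ = V₁ · (z₂/z₁)^α
V₂ = 7.88 × (119.0/15.0)^0.24 = 7.88 × (7.9333)^0.24
    = 7.88 × 1.6439 = 12.9538 m/s

12.95 m/s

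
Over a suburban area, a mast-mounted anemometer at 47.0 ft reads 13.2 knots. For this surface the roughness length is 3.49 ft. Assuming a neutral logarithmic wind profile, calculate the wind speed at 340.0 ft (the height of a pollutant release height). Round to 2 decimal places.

Log law: V(z) ∝ ln(z/z₀), so V₂/V₁ = ln(z₂/z₀) / ln(z₁/z₀).
ln(340.0/3.49) = 4.5790, ln(47.0/3.49) = 2.6002
V₂ = 13.2 × 4.5790/2.6002 = 13.2 × 1.7610 = 23.2453 knots

23.25 knots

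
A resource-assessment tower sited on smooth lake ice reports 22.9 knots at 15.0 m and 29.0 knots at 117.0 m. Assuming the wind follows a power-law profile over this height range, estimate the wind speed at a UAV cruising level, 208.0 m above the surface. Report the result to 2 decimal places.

First find α: α = ln(V₂/V₁)/ln(z₂/z₁) = ln(29.0/22.9)/ln(117.0/15.0) = 0.23616/2.05412 = 0.1150
Extrapolate from 117.0 m to 208.0 m: V₃ = 29.0 × (208.0/117.0)^0.1150 = 29.0 × 1.0684 = 30.9832 knots

30.98 knots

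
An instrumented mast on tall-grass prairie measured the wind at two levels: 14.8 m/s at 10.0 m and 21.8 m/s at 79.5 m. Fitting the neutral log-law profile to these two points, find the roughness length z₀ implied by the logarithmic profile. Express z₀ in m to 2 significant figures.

Log law: V(z) ∝ ln(z/z₀). With r = V₁/V₂ = 14.8/21.8 = 0.67890,
r · ln(z₂/z₀) = ln(z₁/z₀) ⇒ ln z₀ = (ln z₁ − r·ln z₂)/(1 − r)
ln z₀ = (2.30259 − 0.67890×4.37576) / 0.32110 = -2.0807
z₀ = exp(-2.0807) = 0.1248 m

z₀ ≈ 0.12 m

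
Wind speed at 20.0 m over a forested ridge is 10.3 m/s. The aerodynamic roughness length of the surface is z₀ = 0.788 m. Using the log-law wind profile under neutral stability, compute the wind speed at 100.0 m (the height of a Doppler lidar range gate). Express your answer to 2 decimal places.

15.43 m/s

Log law: V(z) ∝ ln(z/z₀), so V₂/V₁ = ln(z₂/z₀) / ln(z₁/z₀).
ln(100.0/0.788) = 4.8434, ln(20.0/0.788) = 3.2340
V₂ = 10.3 × 4.8434/3.2340 = 10.3 × 1.4977 = 15.4259 m/s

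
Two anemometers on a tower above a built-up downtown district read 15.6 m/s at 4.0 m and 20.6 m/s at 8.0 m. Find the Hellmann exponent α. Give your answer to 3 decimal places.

Power law: V₂/V₁ = (z₂/z₁)^α ⇒ α = ln(V₂/V₁) / ln(z₂/z₁)
α = ln(20.6/15.6) / ln(8.0/4.0) = ln(1.3205) / ln(2.0000)
  = 0.27802 / 0.69315 = 0.40110

α ≈ 0.401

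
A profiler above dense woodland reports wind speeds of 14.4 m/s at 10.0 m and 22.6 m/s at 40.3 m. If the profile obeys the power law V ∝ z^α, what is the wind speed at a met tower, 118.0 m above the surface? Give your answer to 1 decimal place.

32.0 m/s

First find α: α = ln(V₂/V₁)/ln(z₂/z₁) = ln(22.6/14.4)/ln(40.3/10.0) = 0.45072/1.39377 = 0.3234
Extrapolate from 40.3 m to 118.0 m: V₃ = 22.6 × (118.0/40.3)^0.3234 = 22.6 × 1.4154 = 31.9884 m/s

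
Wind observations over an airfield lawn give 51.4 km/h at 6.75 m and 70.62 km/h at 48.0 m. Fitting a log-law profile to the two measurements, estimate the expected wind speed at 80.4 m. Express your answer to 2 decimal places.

Log law: V ∝ ln(z/z₀). From the pair, with r = V₁/V₂ = 0.72784,
ln z₀ = (ln z₁ − r·ln z₂)/(1 − r) = (1.9095 − 0.72784×3.8712)/0.27216 = -3.3365 → z₀ = 0.03556 m
V₃ = V₁ · ln(z₃/z₀)/ln(z₁/z₀) = 51.4 × 7.7235/5.2461 = 75.6739 km/h

75.67 km/h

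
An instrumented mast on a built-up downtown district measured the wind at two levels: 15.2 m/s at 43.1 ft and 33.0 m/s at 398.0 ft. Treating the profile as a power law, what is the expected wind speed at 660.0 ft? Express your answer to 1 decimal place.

First find α: α = ln(V₂/V₁)/ln(z₂/z₁) = ln(33.0/15.2)/ln(398.0/43.1) = 0.77521/2.22293 = 0.3487
Extrapolate from 398.0 ft to 660.0 ft: V₃ = 33.0 × (660.0/398.0)^0.3487 = 33.0 × 1.1929 = 39.3656 m/s

39.4 m/s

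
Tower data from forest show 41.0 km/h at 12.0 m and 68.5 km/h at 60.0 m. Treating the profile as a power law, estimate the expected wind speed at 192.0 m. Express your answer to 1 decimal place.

First find α: α = ln(V₂/V₁)/ln(z₂/z₁) = ln(68.5/41.0)/ln(60.0/12.0) = 0.51326/1.60944 = 0.3189
Extrapolate from 60.0 m to 192.0 m: V₃ = 68.5 × (192.0/60.0)^0.3189 = 68.5 × 1.4491 = 99.2628 km/h

99.3 km/h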